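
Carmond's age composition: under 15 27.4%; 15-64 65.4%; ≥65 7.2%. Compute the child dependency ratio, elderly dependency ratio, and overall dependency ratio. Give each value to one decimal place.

Youth dependency ratio: 41.9
Old-age dependency ratio: 11.0
Total dependency ratio: 52.9

Youth dependency ratio = 27.4 / 65.4 × 100 = 41.9
Old-age dependency ratio = 7.2 / 65.4 × 100 = 11.0
Total dependency ratio = (27.4 + 7.2) / 65.4 × 100 = 34.6 / 65.4 × 100 = 52.9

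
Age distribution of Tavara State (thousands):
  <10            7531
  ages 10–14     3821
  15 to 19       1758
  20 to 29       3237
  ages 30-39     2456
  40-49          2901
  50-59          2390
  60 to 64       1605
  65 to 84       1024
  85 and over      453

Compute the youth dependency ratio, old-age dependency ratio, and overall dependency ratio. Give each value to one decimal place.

Youth dependency ratio: 79.1
Old-age dependency ratio: 10.3
Total dependency ratio: 89.4

0–14: 7531 + 3821 = 11352
15–64: 1758 + 3237 + 2456 + 2901 + 2390 + 1605 = 14347
65+: 1024 + 453 = 1477
Youth dependency ratio = 11352 / 14347 × 100 = 79.1
Old-age dependency ratio = 1477 / 14347 × 100 = 10.3
Total dependency ratio = (11352 + 1477) / 14347 × 100 = 12829 / 14347 × 100 = 89.4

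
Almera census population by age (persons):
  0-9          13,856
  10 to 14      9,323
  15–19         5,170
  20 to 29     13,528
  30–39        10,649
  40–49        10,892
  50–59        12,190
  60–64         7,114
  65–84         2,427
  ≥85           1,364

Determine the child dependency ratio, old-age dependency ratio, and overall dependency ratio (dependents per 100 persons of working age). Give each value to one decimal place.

0–14: 13,856 + 9,323 = 23,179
15–64: 5,170 + 13,528 + 10,649 + 10,892 + 12,190 + 7,114 = 59,543
65+: 2,427 + 1,364 = 3,791
Youth dependency ratio = 23,179 / 59,543 × 100 = 38.9
Old-age dependency ratio = 3,791 / 59,543 × 100 = 6.4
Total dependency ratio = (23,179 + 3,791) / 59,543 × 100 = 26,970 / 59,543 × 100 = 45.3

Youth dependency ratio: 38.9
Old-age dependency ratio: 6.4
Total dependency ratio: 45.3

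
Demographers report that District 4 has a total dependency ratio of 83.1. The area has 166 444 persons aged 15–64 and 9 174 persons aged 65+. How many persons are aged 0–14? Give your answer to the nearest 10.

Aged 0–14: 129 140

Total dependency ratio = (youth + elderly) / working-age × 100
83.1 = (Y + 9 174) / 166 444 × 100
⇒ 129 140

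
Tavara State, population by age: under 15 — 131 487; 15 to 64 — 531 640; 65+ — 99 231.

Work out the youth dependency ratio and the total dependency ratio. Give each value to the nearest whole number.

Youth dependency ratio: 25
Total dependency ratio: 43

Youth dependency ratio = 131 487 / 531 640 × 100 = 25
Total dependency ratio = (131 487 + 99 231) / 531 640 × 100 = 230 718 / 531 640 × 100 = 43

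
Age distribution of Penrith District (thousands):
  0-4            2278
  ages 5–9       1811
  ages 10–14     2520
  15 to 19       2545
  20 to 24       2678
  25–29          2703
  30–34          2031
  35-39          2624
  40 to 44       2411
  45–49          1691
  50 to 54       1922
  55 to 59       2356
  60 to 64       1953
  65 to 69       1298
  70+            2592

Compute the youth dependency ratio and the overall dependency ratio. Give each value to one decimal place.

Youth dependency ratio: 28.8
Total dependency ratio: 45.8

0–14: 2278 + 1811 + 2520 = 6609
15–64: 2545 + 2678 + 2703 + 2031 + 2624 + 2411 + 1691 + 1922 + 2356 + 1953 = 22914
65+: 1298 + 2592 = 3890
Youth dependency ratio = 6609 / 22914 × 100 = 28.8
Total dependency ratio = (6609 + 3890) / 22914 × 100 = 10499 / 22914 × 100 = 45.8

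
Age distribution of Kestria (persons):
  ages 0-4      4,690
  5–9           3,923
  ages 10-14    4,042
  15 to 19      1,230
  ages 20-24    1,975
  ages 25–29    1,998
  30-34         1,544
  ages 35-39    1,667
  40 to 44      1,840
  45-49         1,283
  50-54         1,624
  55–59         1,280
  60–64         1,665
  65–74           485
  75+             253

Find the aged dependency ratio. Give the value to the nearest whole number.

0–14: 4,690 + 3,923 + 4,042 = 12,655
15–64: 1,230 + 1,975 + 1,998 + 1,544 + 1,667 + 1,840 + 1,283 + 1,624 + 1,280 + 1,665 = 16,106
65+: 485 + 253 = 738
Old-age dependency ratio = 738 / 16,106 × 100 = 5

Old-age dependency ratio: 5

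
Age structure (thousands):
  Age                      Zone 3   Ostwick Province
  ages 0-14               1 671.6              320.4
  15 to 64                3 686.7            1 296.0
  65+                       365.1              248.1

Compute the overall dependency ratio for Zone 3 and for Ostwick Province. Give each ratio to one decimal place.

Zone 3: 55.2
Ostwick Province: 43.9

Zone 3: (1 671.6 + 365.1) / 3 686.7 × 100 = 2 036.7 / 3 686.7 × 100 = 55.2
Ostwick Province: (320.4 + 248.1) / 1 296.0 × 100 = 568.5 / 1 296.0 × 100 = 43.9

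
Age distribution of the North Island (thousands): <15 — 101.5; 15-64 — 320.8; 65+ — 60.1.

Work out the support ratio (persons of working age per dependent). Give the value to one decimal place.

Support ratio: 2.0

Support ratio = 320.8 / (101.5 + 60.1) = 320.8 / 161.6 = 2.0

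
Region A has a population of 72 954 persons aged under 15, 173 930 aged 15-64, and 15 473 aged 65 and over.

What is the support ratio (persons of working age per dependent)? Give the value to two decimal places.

Support ratio = 173 930 / (72 954 + 15 473) = 173 930 / 88 427 = 1.97

Support ratio: 1.97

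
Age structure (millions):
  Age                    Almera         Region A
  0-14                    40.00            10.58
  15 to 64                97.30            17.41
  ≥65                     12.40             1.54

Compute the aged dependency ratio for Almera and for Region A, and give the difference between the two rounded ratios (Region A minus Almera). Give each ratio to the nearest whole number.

Almera: 13
Region A: 9
Difference: -4

Almera: 12.40 / 97.30 × 100 = 13
Region A: 1.54 / 17.41 × 100 = 9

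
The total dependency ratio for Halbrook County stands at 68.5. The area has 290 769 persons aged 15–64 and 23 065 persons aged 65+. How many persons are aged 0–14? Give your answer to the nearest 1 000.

Aged 0–14: 176 000

Total dependency ratio = (youth + elderly) / working-age × 100
68.5 = (Y + 23 065) / 290 769 × 100
⇒ 176 000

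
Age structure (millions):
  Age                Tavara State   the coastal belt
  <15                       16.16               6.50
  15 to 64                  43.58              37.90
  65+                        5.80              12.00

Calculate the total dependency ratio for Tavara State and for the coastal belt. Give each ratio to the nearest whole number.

Tavara State: 50
the coastal belt: 49

Tavara State: (16.16 + 5.80) / 43.58 × 100 = 21.96 / 43.58 × 100 = 50
the coastal belt: (6.50 + 12.00) / 37.90 × 100 = 18.50 / 37.90 × 100 = 49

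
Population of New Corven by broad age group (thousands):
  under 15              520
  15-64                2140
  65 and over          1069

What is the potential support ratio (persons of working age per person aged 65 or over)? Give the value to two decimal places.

Potential support ratio: 2.00

Potential support ratio = 2140 / 1069 = 2.00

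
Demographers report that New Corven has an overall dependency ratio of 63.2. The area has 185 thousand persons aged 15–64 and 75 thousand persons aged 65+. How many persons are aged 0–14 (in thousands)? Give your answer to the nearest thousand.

Total dependency ratio = (youth + elderly) / working-age × 100
63.2 = (Y + 75) / 185 × 100
⇒ 42

Aged 0–14: 42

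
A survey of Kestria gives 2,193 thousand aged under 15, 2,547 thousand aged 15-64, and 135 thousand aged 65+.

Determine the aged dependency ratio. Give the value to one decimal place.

Old-age dependency ratio = 135 / 2,547 × 100 = 5.3

Old-age dependency ratio: 5.3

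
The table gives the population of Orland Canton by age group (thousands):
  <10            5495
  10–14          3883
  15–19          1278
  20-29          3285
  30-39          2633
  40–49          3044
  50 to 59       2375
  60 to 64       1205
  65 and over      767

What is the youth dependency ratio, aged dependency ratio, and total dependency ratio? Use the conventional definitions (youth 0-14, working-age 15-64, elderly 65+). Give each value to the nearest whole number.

Youth dependency ratio: 68
Old-age dependency ratio: 6
Total dependency ratio: 73

0–14: 5495 + 3883 = 9378
15–64: 1278 + 3285 + 2633 + 3044 + 2375 + 1205 = 13820
65+: 767
Youth dependency ratio = 9378 / 13820 × 100 = 68
Old-age dependency ratio = 767 / 13820 × 100 = 6
Total dependency ratio = (9378 + 767) / 13820 × 100 = 10145 / 13820 × 100 = 73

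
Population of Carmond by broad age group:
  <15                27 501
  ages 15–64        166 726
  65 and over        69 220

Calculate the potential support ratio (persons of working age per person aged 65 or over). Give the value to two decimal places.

Potential support ratio: 2.41

Potential support ratio = 166 726 / 69 220 = 2.41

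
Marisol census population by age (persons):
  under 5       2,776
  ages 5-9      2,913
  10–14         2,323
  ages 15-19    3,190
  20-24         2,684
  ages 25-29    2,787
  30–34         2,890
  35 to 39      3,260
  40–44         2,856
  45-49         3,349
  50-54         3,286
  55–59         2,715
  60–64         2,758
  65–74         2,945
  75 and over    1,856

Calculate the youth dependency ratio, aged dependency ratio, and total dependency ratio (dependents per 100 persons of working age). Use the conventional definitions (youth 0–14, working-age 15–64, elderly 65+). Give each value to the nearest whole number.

0–14: 2,776 + 2,913 + 2,323 = 8,012
15–64: 3,190 + 2,684 + 2,787 + 2,890 + 3,260 + 2,856 + 3,349 + 3,286 + 2,715 + 2,758 = 29,775
65+: 2,945 + 1,856 = 4,801
Youth dependency ratio = 8,012 / 29,775 × 100 = 27
Old-age dependency ratio = 4,801 / 29,775 × 100 = 16
Total dependency ratio = (8,012 + 4,801) / 29,775 × 100 = 12,813 / 29,775 × 100 = 43

Youth dependency ratio: 27
Old-age dependency ratio: 16
Total dependency ratio: 43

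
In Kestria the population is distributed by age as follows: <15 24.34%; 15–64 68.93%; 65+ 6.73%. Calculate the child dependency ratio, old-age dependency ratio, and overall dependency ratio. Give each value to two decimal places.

Youth dependency ratio = 24.34 / 68.93 × 100 = 35.31
Old-age dependency ratio = 6.73 / 68.93 × 100 = 9.76
Total dependency ratio = (24.34 + 6.73) / 68.93 × 100 = 31.07 / 68.93 × 100 = 45.07

Youth dependency ratio: 35.31
Old-age dependency ratio: 9.76
Total dependency ratio: 45.07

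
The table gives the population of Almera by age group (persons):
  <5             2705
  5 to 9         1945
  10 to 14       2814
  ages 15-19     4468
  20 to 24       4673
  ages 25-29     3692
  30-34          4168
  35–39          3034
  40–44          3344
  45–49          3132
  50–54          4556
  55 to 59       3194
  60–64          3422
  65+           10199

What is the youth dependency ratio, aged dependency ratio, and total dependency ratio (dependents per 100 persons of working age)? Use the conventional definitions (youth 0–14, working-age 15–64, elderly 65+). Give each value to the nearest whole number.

0–14: 2705 + 1945 + 2814 = 7464
15–64: 4468 + 4673 + 3692 + 4168 + 3034 + 3344 + 3132 + 4556 + 3194 + 3422 = 37683
65+: 10199
Youth dependency ratio = 7464 / 37683 × 100 = 20
Old-age dependency ratio = 10199 / 37683 × 100 = 27
Total dependency ratio = (7464 + 10199) / 37683 × 100 = 17663 / 37683 × 100 = 47

Youth dependency ratio: 20
Old-age dependency ratio: 27
Total dependency ratio: 47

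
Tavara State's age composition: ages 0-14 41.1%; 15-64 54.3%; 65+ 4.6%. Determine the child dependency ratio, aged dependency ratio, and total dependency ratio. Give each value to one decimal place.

Youth dependency ratio = 41.1 / 54.3 × 100 = 75.7
Old-age dependency ratio = 4.6 / 54.3 × 100 = 8.5
Total dependency ratio = (41.1 + 4.6) / 54.3 × 100 = 45.7 / 54.3 × 100 = 84.2

Youth dependency ratio: 75.7
Old-age dependency ratio: 8.5
Total dependency ratio: 84.2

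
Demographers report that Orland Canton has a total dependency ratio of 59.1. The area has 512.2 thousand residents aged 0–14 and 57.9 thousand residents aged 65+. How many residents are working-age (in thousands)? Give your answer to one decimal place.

Working-age: 964.6

Total dependency ratio = (youth + elderly) / working-age × 100
59.1 = (512.2 + 57.9) / W × 100
⇒ 964.6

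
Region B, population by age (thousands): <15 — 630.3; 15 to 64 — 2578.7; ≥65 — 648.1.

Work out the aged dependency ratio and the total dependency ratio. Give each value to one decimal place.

Old-age dependency ratio: 25.1
Total dependency ratio: 49.6

Old-age dependency ratio = 648.1 / 2578.7 × 100 = 25.1
Total dependency ratio = (630.3 + 648.1) / 2578.7 × 100 = 1278.4 / 2578.7 × 100 = 49.6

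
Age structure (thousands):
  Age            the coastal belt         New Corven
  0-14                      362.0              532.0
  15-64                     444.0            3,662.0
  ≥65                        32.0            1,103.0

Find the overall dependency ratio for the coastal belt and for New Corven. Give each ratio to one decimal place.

the coastal belt: (362.0 + 32.0) / 444.0 × 100 = 394.0 / 444.0 × 100 = 88.7
New Corven: (532.0 + 1,103.0) / 3,662.0 × 100 = 1,635.0 / 3,662.0 × 100 = 44.6

the coastal belt: 88.7
New Corven: 44.6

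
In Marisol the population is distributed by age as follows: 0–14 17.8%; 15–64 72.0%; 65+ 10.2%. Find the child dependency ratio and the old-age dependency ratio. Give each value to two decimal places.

Youth dependency ratio = 17.8 / 72.0 × 100 = 24.72
Old-age dependency ratio = 10.2 / 72.0 × 100 = 14.17

Youth dependency ratio: 24.72
Old-age dependency ratio: 14.17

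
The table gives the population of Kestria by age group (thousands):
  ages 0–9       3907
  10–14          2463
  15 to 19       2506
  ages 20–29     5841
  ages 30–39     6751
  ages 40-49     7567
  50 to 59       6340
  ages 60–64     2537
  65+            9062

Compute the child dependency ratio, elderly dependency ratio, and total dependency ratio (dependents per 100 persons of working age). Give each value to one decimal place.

0–14: 3907 + 2463 = 6370
15–64: 2506 + 5841 + 6751 + 7567 + 6340 + 2537 = 31542
65+: 9062
Youth dependency ratio = 6370 / 31542 × 100 = 20.2
Old-age dependency ratio = 9062 / 31542 × 100 = 28.7
Total dependency ratio = (6370 + 9062) / 31542 × 100 = 15432 / 31542 × 100 = 48.9

Youth dependency ratio: 20.2
Old-age dependency ratio: 28.7
Total dependency ratio: 48.9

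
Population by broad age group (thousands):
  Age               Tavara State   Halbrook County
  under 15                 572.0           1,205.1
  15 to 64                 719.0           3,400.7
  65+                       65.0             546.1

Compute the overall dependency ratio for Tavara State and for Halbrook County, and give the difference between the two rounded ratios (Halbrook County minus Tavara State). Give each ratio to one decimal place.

Tavara State: 88.6
Halbrook County: 51.5
Difference: -37.1

Tavara State: (572.0 + 65.0) / 719.0 × 100 = 637.0 / 719.0 × 100 = 88.6
Halbrook County: (1,205.1 + 546.1) / 3,400.7 × 100 = 1,751.2 / 3,400.7 × 100 = 51.5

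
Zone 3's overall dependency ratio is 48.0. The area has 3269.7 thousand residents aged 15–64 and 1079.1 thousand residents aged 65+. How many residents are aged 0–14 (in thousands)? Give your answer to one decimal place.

Aged 0–14: 490.4

Total dependency ratio = (youth + elderly) / working-age × 100
48.0 = (Y + 1079.1) / 3269.7 × 100
⇒ 490.4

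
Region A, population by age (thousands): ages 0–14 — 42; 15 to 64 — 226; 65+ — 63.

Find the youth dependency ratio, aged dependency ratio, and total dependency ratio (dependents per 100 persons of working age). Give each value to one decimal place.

Youth dependency ratio: 18.6
Old-age dependency ratio: 27.9
Total dependency ratio: 46.5

Youth dependency ratio = 42 / 226 × 100 = 18.6
Old-age dependency ratio = 63 / 226 × 100 = 27.9
Total dependency ratio = (42 + 63) / 226 × 100 = 105 / 226 × 100 = 46.5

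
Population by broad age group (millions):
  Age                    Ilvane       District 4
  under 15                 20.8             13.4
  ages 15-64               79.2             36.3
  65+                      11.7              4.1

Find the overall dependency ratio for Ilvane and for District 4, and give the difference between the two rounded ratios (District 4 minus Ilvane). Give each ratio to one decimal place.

Ilvane: (20.8 + 11.7) / 79.2 × 100 = 32.5 / 79.2 × 100 = 41.0
District 4: (13.4 + 4.1) / 36.3 × 100 = 17.5 / 36.3 × 100 = 48.2

Ilvane: 41.0
District 4: 48.2
Difference: +7.2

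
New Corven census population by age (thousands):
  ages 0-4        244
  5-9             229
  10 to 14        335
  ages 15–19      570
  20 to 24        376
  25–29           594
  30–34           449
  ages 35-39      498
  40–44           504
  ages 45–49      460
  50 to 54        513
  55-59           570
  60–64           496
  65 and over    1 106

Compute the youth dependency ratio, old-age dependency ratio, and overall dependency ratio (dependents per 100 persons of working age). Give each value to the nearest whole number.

Youth dependency ratio: 16
Old-age dependency ratio: 22
Total dependency ratio: 38

0–14: 244 + 229 + 335 = 808
15–64: 570 + 376 + 594 + 449 + 498 + 504 + 460 + 513 + 570 + 496 = 5 030
65+: 1 106
Youth dependency ratio = 808 / 5 030 × 100 = 16
Old-age dependency ratio = 1 106 / 5 030 × 100 = 22
Total dependency ratio = (808 + 1 106) / 5 030 × 100 = 1 914 / 5 030 × 100 = 38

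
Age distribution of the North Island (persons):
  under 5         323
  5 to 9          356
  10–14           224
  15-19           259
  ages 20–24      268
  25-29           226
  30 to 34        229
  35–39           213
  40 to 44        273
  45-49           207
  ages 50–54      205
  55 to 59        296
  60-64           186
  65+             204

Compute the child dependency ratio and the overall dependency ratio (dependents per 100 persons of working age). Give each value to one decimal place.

Youth dependency ratio: 38.2
Total dependency ratio: 46.9

0–14: 323 + 356 + 224 = 903
15–64: 259 + 268 + 226 + 229 + 213 + 273 + 207 + 205 + 296 + 186 = 2362
65+: 204
Youth dependency ratio = 903 / 2362 × 100 = 38.2
Total dependency ratio = (903 + 204) / 2362 × 100 = 1107 / 2362 × 100 = 46.9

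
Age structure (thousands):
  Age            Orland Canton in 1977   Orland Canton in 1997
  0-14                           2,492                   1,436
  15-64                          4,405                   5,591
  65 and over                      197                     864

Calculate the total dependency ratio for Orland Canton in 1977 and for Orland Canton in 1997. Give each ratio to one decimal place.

Orland Canton in 1977: 61.0
Orland Canton in 1997: 41.1

Orland Canton in 1977: (2,492 + 197) / 4,405 × 100 = 2,689 / 4,405 × 100 = 61.0
Orland Canton in 1997: (1,436 + 864) / 5,591 × 100 = 2,300 / 5,591 × 100 = 41.1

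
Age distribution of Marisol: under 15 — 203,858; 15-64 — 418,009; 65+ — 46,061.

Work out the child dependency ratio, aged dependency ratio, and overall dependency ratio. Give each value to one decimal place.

Youth dependency ratio = 203,858 / 418,009 × 100 = 48.8
Old-age dependency ratio = 46,061 / 418,009 × 100 = 11.0
Total dependency ratio = (203,858 + 46,061) / 418,009 × 100 = 249,919 / 418,009 × 100 = 59.8

Youth dependency ratio: 48.8
Old-age dependency ratio: 11.0
Total dependency ratio: 59.8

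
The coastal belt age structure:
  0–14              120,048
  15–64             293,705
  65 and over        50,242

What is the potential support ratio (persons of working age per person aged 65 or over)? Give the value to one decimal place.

Potential support ratio = 293,705 / 50,242 = 5.8

Potential support ratio: 5.8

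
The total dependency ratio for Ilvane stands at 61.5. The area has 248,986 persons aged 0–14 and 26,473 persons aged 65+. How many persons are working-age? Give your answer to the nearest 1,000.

Working-age: 448,000

Total dependency ratio = (youth + elderly) / working-age × 100
61.5 = (248,986 + 26,473) / W × 100
⇒ 448,000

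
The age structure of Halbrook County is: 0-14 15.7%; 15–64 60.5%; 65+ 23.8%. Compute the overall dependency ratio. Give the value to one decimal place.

Total dependency ratio: 65.3

Total dependency ratio = (15.7 + 23.8) / 60.5 × 100 = 39.5 / 60.5 × 100 = 65.3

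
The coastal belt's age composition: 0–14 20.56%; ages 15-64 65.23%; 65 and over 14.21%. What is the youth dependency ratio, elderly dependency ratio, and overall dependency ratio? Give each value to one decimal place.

Youth dependency ratio = 20.56 / 65.23 × 100 = 31.5
Old-age dependency ratio = 14.21 / 65.23 × 100 = 21.8
Total dependency ratio = (20.56 + 14.21) / 65.23 × 100 = 34.77 / 65.23 × 100 = 53.3

Youth dependency ratio: 31.5
Old-age dependency ratio: 21.8
Total dependency ratio: 53.3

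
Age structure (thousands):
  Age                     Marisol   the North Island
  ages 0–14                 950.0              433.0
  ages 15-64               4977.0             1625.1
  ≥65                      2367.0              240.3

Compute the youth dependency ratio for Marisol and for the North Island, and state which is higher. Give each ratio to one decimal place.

Marisol: 950.0 / 4977.0 × 100 = 19.1
the North Island: 433.0 / 1625.1 × 100 = 26.6

Marisol: 19.1
the North Island: 26.6
Higher: the North Island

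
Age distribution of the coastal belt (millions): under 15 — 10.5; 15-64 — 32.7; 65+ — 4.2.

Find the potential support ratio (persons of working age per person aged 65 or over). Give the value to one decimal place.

Potential support ratio = 32.7 / 4.2 = 7.8

Potential support ratio: 7.8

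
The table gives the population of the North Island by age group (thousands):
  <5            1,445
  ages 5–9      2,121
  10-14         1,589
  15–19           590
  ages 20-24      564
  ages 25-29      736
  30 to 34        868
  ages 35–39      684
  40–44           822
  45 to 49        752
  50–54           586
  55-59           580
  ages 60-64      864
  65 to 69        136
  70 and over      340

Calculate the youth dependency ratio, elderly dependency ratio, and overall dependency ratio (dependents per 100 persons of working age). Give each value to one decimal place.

0–14: 1,445 + 2,121 + 1,589 = 5,155
15–64: 590 + 564 + 736 + 868 + 684 + 822 + 752 + 586 + 580 + 864 = 7,046
65+: 136 + 340 = 476
Youth dependency ratio = 5,155 / 7,046 × 100 = 73.2
Old-age dependency ratio = 476 / 7,046 × 100 = 6.8
Total dependency ratio = (5,155 + 476) / 7,046 × 100 = 5,631 / 7,046 × 100 = 79.9

Youth dependency ratio: 73.2
Old-age dependency ratio: 6.8
Total dependency ratio: 79.9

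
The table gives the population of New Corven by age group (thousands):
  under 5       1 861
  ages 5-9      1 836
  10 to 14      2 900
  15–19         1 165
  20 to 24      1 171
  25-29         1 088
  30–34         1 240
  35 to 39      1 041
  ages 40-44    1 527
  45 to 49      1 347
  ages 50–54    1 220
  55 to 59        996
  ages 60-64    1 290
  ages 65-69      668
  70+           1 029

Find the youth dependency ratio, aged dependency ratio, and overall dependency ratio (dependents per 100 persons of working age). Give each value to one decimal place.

0–14: 1 861 + 1 836 + 2 900 = 6 597
15–64: 1 165 + 1 171 + 1 088 + 1 240 + 1 041 + 1 527 + 1 347 + 1 220 + 996 + 1 290 = 12 085
65+: 668 + 1 029 = 1 697
Youth dependency ratio = 6 597 / 12 085 × 100 = 54.6
Old-age dependency ratio = 1 697 / 12 085 × 100 = 14.0
Total dependency ratio = (6 597 + 1 697) / 12 085 × 100 = 8 294 / 12 085 × 100 = 68.6

Youth dependency ratio: 54.6
Old-age dependency ratio: 14.0
Total dependency ratio: 68.6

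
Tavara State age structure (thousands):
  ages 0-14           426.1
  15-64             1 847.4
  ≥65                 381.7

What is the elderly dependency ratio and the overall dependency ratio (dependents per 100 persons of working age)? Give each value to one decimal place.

Old-age dependency ratio: 20.7
Total dependency ratio: 43.7

Old-age dependency ratio = 381.7 / 1 847.4 × 100 = 20.7
Total dependency ratio = (426.1 + 381.7) / 1 847.4 × 100 = 807.8 / 1 847.4 × 100 = 43.7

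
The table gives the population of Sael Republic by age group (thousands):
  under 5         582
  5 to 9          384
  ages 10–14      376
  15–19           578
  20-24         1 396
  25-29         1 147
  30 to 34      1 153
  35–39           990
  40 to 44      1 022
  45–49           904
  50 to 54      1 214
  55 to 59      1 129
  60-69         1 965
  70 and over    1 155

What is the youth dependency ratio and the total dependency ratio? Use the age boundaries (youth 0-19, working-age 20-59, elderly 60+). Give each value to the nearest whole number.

Youth dependency ratio: 21
Total dependency ratio: 56

0–19: 582 + 384 + 376 + 578 = 1 920
20–59: 1 396 + 1 147 + 1 153 + 990 + 1 022 + 904 + 1 214 + 1 129 = 8 955
60+: 1 965 + 1 155 = 3 120
Youth dependency ratio = 1 920 / 8 955 × 100 = 21
Total dependency ratio = (1 920 + 3 120) / 8 955 × 100 = 5 040 / 8 955 × 100 = 56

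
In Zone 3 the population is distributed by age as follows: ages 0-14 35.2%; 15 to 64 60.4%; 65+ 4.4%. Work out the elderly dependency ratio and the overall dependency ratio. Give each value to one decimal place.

Old-age dependency ratio = 4.4 / 60.4 × 100 = 7.3
Total dependency ratio = (35.2 + 4.4) / 60.4 × 100 = 39.6 / 60.4 × 100 = 65.6

Old-age dependency ratio: 7.3
Total dependency ratio: 65.6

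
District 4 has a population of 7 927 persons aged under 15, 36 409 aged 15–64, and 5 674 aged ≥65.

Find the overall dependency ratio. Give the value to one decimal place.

Total dependency ratio: 37.4

Total dependency ratio = (7 927 + 5 674) / 36 409 × 100 = 13 601 / 36 409 × 100 = 37.4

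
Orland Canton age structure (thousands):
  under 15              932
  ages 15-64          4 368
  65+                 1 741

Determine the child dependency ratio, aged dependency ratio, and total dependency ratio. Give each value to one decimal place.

Youth dependency ratio: 21.3
Old-age dependency ratio: 39.9
Total dependency ratio: 61.2

Youth dependency ratio = 932 / 4 368 × 100 = 21.3
Old-age dependency ratio = 1 741 / 4 368 × 100 = 39.9
Total dependency ratio = (932 + 1 741) / 4 368 × 100 = 2 673 / 4 368 × 100 = 61.2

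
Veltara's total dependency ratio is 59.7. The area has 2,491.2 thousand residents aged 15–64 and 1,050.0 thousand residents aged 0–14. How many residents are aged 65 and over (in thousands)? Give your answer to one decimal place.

Aged 65 and over: 437.2

Total dependency ratio = (youth + elderly) / working-age × 100
59.7 = (1,050.0 + E) / 2,491.2 × 100
⇒ 437.2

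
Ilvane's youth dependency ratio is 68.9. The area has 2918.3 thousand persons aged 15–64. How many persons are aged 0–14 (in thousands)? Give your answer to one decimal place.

Youth dependency ratio = youth / working-age × 100
68.9 = Y / 2918.3 × 100
⇒ 2010.7

Aged 0–14: 2010.7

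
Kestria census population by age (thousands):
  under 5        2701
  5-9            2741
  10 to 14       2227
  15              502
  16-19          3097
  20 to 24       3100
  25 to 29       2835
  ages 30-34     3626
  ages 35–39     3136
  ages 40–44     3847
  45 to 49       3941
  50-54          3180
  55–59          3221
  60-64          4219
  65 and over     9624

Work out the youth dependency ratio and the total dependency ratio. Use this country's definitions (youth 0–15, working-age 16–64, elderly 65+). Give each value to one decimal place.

0–15: 2701 + 2741 + 2227 + 502 = 8171
16–64: 3097 + 3100 + 2835 + 3626 + 3136 + 3847 + 3941 + 3180 + 3221 + 4219 = 34202
65+: 9624
Youth dependency ratio = 8171 / 34202 × 100 = 23.9
Total dependency ratio = (8171 + 9624) / 34202 × 100 = 17795 / 34202 × 100 = 52.0

Youth dependency ratio: 23.9
Total dependency ratio: 52.0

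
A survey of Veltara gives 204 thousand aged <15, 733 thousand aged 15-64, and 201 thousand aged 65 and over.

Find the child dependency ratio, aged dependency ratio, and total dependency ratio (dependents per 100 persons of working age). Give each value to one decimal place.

Youth dependency ratio = 204 / 733 × 100 = 27.8
Old-age dependency ratio = 201 / 733 × 100 = 27.4
Total dependency ratio = (204 + 201) / 733 × 100 = 405 / 733 × 100 = 55.3

Youth dependency ratio: 27.8
Old-age dependency ratio: 27.4
Total dependency ratio: 55.3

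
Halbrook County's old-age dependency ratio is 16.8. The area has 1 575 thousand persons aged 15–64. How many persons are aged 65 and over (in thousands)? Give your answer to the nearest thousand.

Old-age dependency ratio = elderly / working-age × 100
16.8 = E / 1 575 × 100
⇒ 265

Aged 65 and over: 265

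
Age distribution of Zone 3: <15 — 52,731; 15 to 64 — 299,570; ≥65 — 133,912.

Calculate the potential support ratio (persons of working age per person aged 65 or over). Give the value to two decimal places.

Potential support ratio: 2.24

Potential support ratio = 299,570 / 133,912 = 2.24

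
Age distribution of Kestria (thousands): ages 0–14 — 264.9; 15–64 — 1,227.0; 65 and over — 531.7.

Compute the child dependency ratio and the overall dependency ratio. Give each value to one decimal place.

Youth dependency ratio: 21.6
Total dependency ratio: 64.9

Youth dependency ratio = 264.9 / 1,227.0 × 100 = 21.6
Total dependency ratio = (264.9 + 531.7) / 1,227.0 × 100 = 796.6 / 1,227.0 × 100 = 64.9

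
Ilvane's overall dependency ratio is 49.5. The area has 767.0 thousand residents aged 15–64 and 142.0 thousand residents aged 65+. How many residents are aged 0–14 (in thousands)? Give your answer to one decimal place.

Total dependency ratio = (youth + elderly) / working-age × 100
49.5 = (Y + 142.0) / 767.0 × 100
⇒ 237.7

Aged 0–14: 237.7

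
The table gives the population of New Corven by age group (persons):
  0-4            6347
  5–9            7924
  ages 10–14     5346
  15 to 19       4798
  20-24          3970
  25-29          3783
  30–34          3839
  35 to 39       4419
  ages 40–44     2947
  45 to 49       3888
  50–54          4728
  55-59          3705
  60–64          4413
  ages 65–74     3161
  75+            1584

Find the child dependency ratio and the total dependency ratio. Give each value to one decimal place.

0–14: 6347 + 7924 + 5346 = 19617
15–64: 4798 + 3970 + 3783 + 3839 + 4419 + 2947 + 3888 + 4728 + 3705 + 4413 = 40490
65+: 3161 + 1584 = 4745
Youth dependency ratio = 19617 / 40490 × 100 = 48.4
Total dependency ratio = (19617 + 4745) / 40490 × 100 = 24362 / 40490 × 100 = 60.2

Youth dependency ratio: 48.4
Total dependency ratio: 60.2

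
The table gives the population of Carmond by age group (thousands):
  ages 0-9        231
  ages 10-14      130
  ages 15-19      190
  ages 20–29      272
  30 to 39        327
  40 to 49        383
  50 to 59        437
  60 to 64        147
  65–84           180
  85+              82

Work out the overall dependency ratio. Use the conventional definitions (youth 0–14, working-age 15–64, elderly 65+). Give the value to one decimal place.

0–14: 231 + 130 = 361
15–64: 190 + 272 + 327 + 383 + 437 + 147 = 1,756
65+: 180 + 82 = 262
Total dependency ratio = (361 + 262) / 1,756 × 100 = 623 / 1,756 × 100 = 35.5

Total dependency ratio: 35.5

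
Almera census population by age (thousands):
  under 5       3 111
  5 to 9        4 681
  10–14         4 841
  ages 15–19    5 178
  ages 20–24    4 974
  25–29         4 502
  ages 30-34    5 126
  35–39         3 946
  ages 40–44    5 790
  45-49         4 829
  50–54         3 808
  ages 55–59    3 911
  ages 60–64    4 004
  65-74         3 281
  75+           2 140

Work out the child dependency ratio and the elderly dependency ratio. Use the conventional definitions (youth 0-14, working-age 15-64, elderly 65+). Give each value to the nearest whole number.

0–14: 3 111 + 4 681 + 4 841 = 12 633
15–64: 5 178 + 4 974 + 4 502 + 5 126 + 3 946 + 5 790 + 4 829 + 3 808 + 3 911 + 4 004 = 46 068
65+: 3 281 + 2 140 = 5 421
Youth dependency ratio = 12 633 / 46 068 × 100 = 27
Old-age dependency ratio = 5 421 / 46 068 × 100 = 12

Youth dependency ratio: 27
Old-age dependency ratio: 12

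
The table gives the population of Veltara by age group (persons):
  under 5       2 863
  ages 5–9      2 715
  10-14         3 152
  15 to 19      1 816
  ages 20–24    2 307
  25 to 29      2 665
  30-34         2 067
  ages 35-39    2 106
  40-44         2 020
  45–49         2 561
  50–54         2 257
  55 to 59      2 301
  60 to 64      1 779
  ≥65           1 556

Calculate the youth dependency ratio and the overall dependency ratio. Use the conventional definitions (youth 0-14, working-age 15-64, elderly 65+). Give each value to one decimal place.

0–14: 2 863 + 2 715 + 3 152 = 8 730
15–64: 1 816 + 2 307 + 2 665 + 2 067 + 2 106 + 2 020 + 2 561 + 2 257 + 2 301 + 1 779 = 21 879
65+: 1 556
Youth dependency ratio = 8 730 / 21 879 × 100 = 39.9
Total dependency ratio = (8 730 + 1 556) / 21 879 × 100 = 10 286 / 21 879 × 100 = 47.0

Youth dependency ratio: 39.9
Total dependency ratio: 47.0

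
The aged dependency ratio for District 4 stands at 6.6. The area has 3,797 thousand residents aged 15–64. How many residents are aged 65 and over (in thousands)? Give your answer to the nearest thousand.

Old-age dependency ratio = elderly / working-age × 100
6.6 = E / 3,797 × 100
⇒ 251

Aged 65 and over: 251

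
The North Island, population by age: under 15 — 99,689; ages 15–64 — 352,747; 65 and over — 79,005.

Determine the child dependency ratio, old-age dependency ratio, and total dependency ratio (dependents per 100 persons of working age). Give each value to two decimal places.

Youth dependency ratio = 99,689 / 352,747 × 100 = 28.26
Old-age dependency ratio = 79,005 / 352,747 × 100 = 22.40
Total dependency ratio = (99,689 + 79,005) / 352,747 × 100 = 178,694 / 352,747 × 100 = 50.66

Youth dependency ratio: 28.26
Old-age dependency ratio: 22.40
Total dependency ratio: 50.66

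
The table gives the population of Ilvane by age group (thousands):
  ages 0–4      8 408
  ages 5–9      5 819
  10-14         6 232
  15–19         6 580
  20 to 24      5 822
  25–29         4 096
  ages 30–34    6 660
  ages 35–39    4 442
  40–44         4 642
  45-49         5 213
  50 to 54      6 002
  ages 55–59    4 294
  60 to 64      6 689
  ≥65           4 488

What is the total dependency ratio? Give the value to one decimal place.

Total dependency ratio: 45.8

0–14: 8 408 + 5 819 + 6 232 = 20 459
15–64: 6 580 + 5 822 + 4 096 + 6 660 + 4 442 + 4 642 + 5 213 + 6 002 + 4 294 + 6 689 = 54 440
65+: 4 488
Total dependency ratio = (20 459 + 4 488) / 54 440 × 100 = 24 947 / 54 440 × 100 = 45.8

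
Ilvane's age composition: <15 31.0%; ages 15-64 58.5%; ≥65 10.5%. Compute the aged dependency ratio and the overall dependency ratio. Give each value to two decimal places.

Old-age dependency ratio = 10.5 / 58.5 × 100 = 17.95
Total dependency ratio = (31.0 + 10.5) / 58.5 × 100 = 41.5 / 58.5 × 100 = 70.94

Old-age dependency ratio: 17.95
Total dependency ratio: 70.94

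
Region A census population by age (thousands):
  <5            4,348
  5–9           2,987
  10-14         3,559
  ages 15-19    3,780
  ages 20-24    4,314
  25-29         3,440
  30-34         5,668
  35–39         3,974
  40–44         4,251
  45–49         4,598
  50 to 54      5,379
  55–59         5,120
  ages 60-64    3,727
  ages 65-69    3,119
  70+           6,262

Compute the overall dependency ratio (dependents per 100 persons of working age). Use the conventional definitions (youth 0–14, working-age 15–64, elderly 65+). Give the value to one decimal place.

0–14: 4,348 + 2,987 + 3,559 = 10,894
15–64: 3,780 + 4,314 + 3,440 + 5,668 + 3,974 + 4,251 + 4,598 + 5,379 + 5,120 + 3,727 = 44,251
65+: 3,119 + 6,262 = 9,381
Total dependency ratio = (10,894 + 9,381) / 44,251 × 100 = 20,275 / 44,251 × 100 = 45.8

Total dependency ratio: 45.8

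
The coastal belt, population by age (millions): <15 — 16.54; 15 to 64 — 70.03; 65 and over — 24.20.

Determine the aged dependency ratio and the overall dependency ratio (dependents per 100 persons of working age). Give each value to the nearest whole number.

Old-age dependency ratio = 24.20 / 70.03 × 100 = 35
Total dependency ratio = (16.54 + 24.20) / 70.03 × 100 = 40.74 / 70.03 × 100 = 58

Old-age dependency ratio: 35
Total dependency ratio: 58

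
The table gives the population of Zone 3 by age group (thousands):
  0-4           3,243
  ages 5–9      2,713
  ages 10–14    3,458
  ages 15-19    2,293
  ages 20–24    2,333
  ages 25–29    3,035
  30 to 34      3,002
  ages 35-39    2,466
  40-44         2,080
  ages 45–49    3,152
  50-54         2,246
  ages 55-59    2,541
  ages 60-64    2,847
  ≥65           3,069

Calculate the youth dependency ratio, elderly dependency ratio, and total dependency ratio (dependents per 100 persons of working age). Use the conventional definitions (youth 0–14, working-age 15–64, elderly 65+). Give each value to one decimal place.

Youth dependency ratio: 36.2
Old-age dependency ratio: 11.8
Total dependency ratio: 48.0

0–14: 3,243 + 2,713 + 3,458 = 9,414
15–64: 2,293 + 2,333 + 3,035 + 3,002 + 2,466 + 2,080 + 3,152 + 2,246 + 2,541 + 2,847 = 25,995
65+: 3,069
Youth dependency ratio = 9,414 / 25,995 × 100 = 36.2
Old-age dependency ratio = 3,069 / 25,995 × 100 = 11.8
Total dependency ratio = (9,414 + 3,069) / 25,995 × 100 = 12,483 / 25,995 × 100 = 48.0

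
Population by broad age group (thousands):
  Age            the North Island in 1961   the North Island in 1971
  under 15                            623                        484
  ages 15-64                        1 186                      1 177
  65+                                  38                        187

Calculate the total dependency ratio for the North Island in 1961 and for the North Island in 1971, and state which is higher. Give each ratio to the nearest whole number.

the North Island in 1961: 56
the North Island in 1971: 57
Higher: the North Island in 1971

the North Island in 1961: (623 + 38) / 1 186 × 100 = 661 / 1 186 × 100 = 56
the North Island in 1971: (484 + 187) / 1 177 × 100 = 671 / 1 177 × 100 = 57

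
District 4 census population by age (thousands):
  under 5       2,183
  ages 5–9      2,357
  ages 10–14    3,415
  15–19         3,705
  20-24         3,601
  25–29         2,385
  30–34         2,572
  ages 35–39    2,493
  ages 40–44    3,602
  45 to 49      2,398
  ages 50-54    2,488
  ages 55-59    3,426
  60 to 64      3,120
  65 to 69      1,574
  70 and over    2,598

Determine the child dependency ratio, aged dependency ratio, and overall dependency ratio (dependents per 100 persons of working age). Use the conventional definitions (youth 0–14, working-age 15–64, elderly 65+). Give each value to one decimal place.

0–14: 2,183 + 2,357 + 3,415 = 7,955
15–64: 3,705 + 3,601 + 2,385 + 2,572 + 2,493 + 3,602 + 2,398 + 2,488 + 3,426 + 3,120 = 29,790
65+: 1,574 + 2,598 = 4,172
Youth dependency ratio = 7,955 / 29,790 × 100 = 26.7
Old-age dependency ratio = 4,172 / 29,790 × 100 = 14.0
Total dependency ratio = (7,955 + 4,172) / 29,790 × 100 = 12,127 / 29,790 × 100 = 40.7

Youth dependency ratio: 26.7
Old-age dependency ratio: 14.0
Total dependency ratio: 40.7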